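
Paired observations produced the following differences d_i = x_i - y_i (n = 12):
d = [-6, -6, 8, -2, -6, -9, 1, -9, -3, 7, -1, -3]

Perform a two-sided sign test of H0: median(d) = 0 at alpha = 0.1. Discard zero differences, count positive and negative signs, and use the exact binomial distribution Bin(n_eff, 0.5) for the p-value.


Step 1: Discard zero differences. Original n = 12; n_eff = number of nonzero differences = 12.
Nonzero differences (with sign): -6, -6, +8, -2, -6, -9, +1, -9, -3, +7, -1, -3
Step 2: Count signs: positive = 3, negative = 9.
Step 3: Under H0: P(positive) = 0.5, so the number of positives S ~ Bin(12, 0.5).
Step 4: Two-sided exact p-value = sum of Bin(12,0.5) probabilities at or below the observed probability = 0.145996.
Step 5: alpha = 0.1. fail to reject H0.

n_eff = 12, pos = 3, neg = 9, p = 0.145996, fail to reject H0.


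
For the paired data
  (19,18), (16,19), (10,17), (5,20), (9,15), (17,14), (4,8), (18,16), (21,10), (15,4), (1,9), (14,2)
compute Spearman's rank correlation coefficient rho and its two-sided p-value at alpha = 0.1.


Step 1: Rank x and y separately (midranks; no ties here).
rank(x): 19->11, 16->8, 10->5, 5->3, 9->4, 17->9, 4->2, 18->10, 21->12, 15->7, 1->1, 14->6
rank(y): 18->10, 19->11, 17->9, 20->12, 15->7, 14->6, 8->3, 16->8, 10->5, 4->2, 9->4, 2->1
Step 2: d_i = R_x(i) - R_y(i); compute d_i^2.
  (11-10)^2=1, (8-11)^2=9, (5-9)^2=16, (3-12)^2=81, (4-7)^2=9, (9-6)^2=9, (2-3)^2=1, (10-8)^2=4, (12-5)^2=49, (7-2)^2=25, (1-4)^2=9, (6-1)^2=25
sum(d^2) = 238.
Step 3: rho = 1 - 6*238 / (12*(12^2 - 1)) = 1 - 1428/1716 = 0.167832.
Step 4: Under H0, t = rho * sqrt((n-2)/(1-rho^2)) = 0.5384 ~ t(10).
Step 5: Two-sided p-value from the t-distribution with 10 df = 0.602099.
Step 6: alpha = 0.1. fail to reject H0.

rho = 0.1678, p = 0.602099, fail to reject H0 at alpha = 0.1.


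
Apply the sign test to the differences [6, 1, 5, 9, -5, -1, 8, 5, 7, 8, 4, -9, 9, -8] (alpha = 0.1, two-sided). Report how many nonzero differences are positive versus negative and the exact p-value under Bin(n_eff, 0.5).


Step 1: Discard zero differences. Original n = 14; n_eff = number of nonzero differences = 14.
Nonzero differences (with sign): +6, +1, +5, +9, -5, -1, +8, +5, +7, +8, +4, -9, +9, -8
Step 2: Count signs: positive = 10, negative = 4.
Step 3: Under H0: P(positive) = 0.5, so the number of positives S ~ Bin(14, 0.5).
Step 4: Two-sided exact p-value = sum of Bin(14,0.5) probabilities at or below the observed probability = 0.179565.
Step 5: alpha = 0.1. fail to reject H0.

n_eff = 14, pos = 10, neg = 4, p = 0.179565, fail to reject H0.


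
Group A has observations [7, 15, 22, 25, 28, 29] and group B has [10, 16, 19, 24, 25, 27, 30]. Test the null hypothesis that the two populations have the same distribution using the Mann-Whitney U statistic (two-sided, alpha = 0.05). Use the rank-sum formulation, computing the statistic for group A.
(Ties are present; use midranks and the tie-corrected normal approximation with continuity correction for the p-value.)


Step 1: Combine and sort all 13 observations; assign midranks.
sorted (value, group): (7,X), (10,Y), (15,X), (16,Y), (19,Y), (22,X), (24,Y), (25,X), (25,Y), (27,Y), (28,X), (29,X), (30,Y)
ranks: 7->1, 10->2, 15->3, 16->4, 19->5, 22->6, 24->7, 25->8.5, 25->8.5, 27->10, 28->11, 29->12, 30->13
Step 2: Rank sum for X: R1 = 1 + 3 + 6 + 8.5 + 11 + 12 = 41.5.
Step 3: U_X = R1 - n1(n1+1)/2 = 41.5 - 6*7/2 = 41.5 - 21 = 20.5.
       U_Y = n1*n2 - U_X = 42 - 20.5 = 21.5.
Step 4: Ties are present, so use the tie-corrected normal approximation (with continuity correction) for the p-value.
Step 5: p-value = 1.000000; compare to alpha = 0.05. fail to reject H0.

U_X = 20.5, p = 1.000000, fail to reject H0 at alpha = 0.05.


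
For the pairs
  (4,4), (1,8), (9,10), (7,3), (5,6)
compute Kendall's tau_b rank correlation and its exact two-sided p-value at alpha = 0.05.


Step 1: Enumerate the 10 unordered pairs (i,j) with i<j and classify each by sign(x_j-x_i) * sign(y_j-y_i).
  (1,2):dx=-3,dy=+4->D; (1,3):dx=+5,dy=+6->C; (1,4):dx=+3,dy=-1->D; (1,5):dx=+1,dy=+2->C
  (2,3):dx=+8,dy=+2->C; (2,4):dx=+6,dy=-5->D; (2,5):dx=+4,dy=-2->D; (3,4):dx=-2,dy=-7->C
  (3,5):dx=-4,dy=-4->C; (4,5):dx=-2,dy=+3->D
Step 2: C = 5, D = 5, total pairs = 10.
Step 3: tau = (C - D)/(n(n-1)/2) = (5 - 5)/10 = 0.000000.
Step 4: Exact two-sided p-value (enumerate n! = 120 permutations of y under H0): p = 1.000000.
Step 5: alpha = 0.05. fail to reject H0.

tau_b = 0.0000 (C=5, D=5), p = 1.000000, fail to reject H0.


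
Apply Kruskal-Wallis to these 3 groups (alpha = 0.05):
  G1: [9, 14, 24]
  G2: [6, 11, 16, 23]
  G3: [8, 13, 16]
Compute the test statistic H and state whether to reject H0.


Step 1: Combine all N = 10 observations and assign midranks.
sorted (value, group, rank): (6,G2,1), (8,G3,2), (9,G1,3), (11,G2,4), (13,G3,5), (14,G1,6), (16,G2,7.5), (16,G3,7.5), (23,G2,9), (24,G1,10)
Step 2: Sum ranks within each group.
R_1 = 19 (n_1 = 3)
R_2 = 21.5 (n_2 = 4)
R_3 = 14.5 (n_3 = 3)
Step 3: H = 12/(N(N+1)) * sum(R_i^2/n_i) - 3(N+1)
     = 12/(10*11) * (19^2/3 + 21.5^2/4 + 14.5^2/3) - 3*11
     = 0.109091 * 305.979 - 33
     = 0.379545.
Step 4: Ties present; correction factor C = 1 - 6/(10^3 - 10) = 0.993939. Corrected H = 0.379545 / 0.993939 = 0.381860.
Step 5: Under H0, H ~ chi^2(2); p-value = 0.826191.
Step 6: alpha = 0.05. fail to reject H0.

H = 0.3819, df = 2, p = 0.826191, fail to reject H0.


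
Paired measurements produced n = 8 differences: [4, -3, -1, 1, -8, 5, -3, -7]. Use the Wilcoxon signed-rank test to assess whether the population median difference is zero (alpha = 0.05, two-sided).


Step 1: Drop any zero differences (none here) and take |d_i|.
|d| = [4, 3, 1, 1, 8, 5, 3, 7]
Step 2: Midrank |d_i| (ties get averaged ranks).
ranks: |4|->5, |3|->3.5, |1|->1.5, |1|->1.5, |8|->8, |5|->6, |3|->3.5, |7|->7
Step 3: Attach original signs; sum ranks with positive sign and with negative sign.
W+ = 5 + 1.5 + 6 = 12.5
W- = 3.5 + 1.5 + 8 + 3.5 + 7 = 23.5
(Check: W+ + W- = 36 should equal n(n+1)/2 = 36.)
Step 4: Test statistic W = min(W+, W-) = 12.5.
Step 5: Ties in |d|, so use the tie-corrected normal approximation.
        E[W] = n(n+1)/4 = 8*9/4 = 18.
        Tie groups: |d|=1 (t=2), |d|=3 (t=2); sum(t^3 - t) = 12.
        Var[W] = n(n+1)(2n+1)/24 - sum(t^3-t)/48 = 1224/24 - 12/48 = 50.75.
        z = (W - E[W]) / sqrt(Var[W]) = (12.5 - 18) / 7.1239 = -0.7720.
        Two-sided p = 2*Phi(z) = 0.440086.
Step 6: alpha = 0.05. fail to reject H0.

W+ = 12.5, W- = 23.5, W = min = 12.5, p = 0.440086, fail to reject H0.


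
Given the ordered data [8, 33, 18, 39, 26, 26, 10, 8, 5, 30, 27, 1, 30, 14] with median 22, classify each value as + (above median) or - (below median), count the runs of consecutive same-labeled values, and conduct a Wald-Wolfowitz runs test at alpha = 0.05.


Step 1: Compute median = 22; label A = above, B = below.
Labels in order: BABAAABBBAABAB  (n_A = 7, n_B = 7)
Step 2: Count runs R = 9.
Step 3: Under H0 (random ordering), E[R] = 2*n_A*n_B/(n_A+n_B) + 1 = 2*7*7/14 + 1 = 8.0000.
        Var[R] = 2*n_A*n_B*(2*n_A*n_B - n_A - n_B) / ((n_A+n_B)^2 * (n_A+n_B-1)) = 8232/2548 = 3.2308.
        SD[R] = 1.7974.
Step 4: Continuity-corrected z = (R - 0.5 - E[R]) / SD[R] = (9 - 0.5 - 8.0000) / 1.7974 = 0.2782.
Step 5: Two-sided p-value via normal approximation = 2*(1 - Phi(|z|)) = 0.780879.
Step 6: alpha = 0.05. fail to reject H0.

R = 9, z = 0.2782, p = 0.780879, fail to reject H0.


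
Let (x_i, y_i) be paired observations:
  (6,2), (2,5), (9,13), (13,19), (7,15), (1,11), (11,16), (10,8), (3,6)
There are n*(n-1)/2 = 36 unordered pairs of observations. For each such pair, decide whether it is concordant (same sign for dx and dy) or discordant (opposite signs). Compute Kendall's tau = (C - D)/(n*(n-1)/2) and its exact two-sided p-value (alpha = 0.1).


Step 1: Enumerate the 36 unordered pairs (i,j) with i<j and classify each by sign(x_j-x_i) * sign(y_j-y_i).
  (1,2):dx=-4,dy=+3->D; (1,3):dx=+3,dy=+11->C; (1,4):dx=+7,dy=+17->C; (1,5):dx=+1,dy=+13->C
  (1,6):dx=-5,dy=+9->D; (1,7):dx=+5,dy=+14->C; (1,8):dx=+4,dy=+6->C; (1,9):dx=-3,dy=+4->D
  (2,3):dx=+7,dy=+8->C; (2,4):dx=+11,dy=+14->C; (2,5):dx=+5,dy=+10->C; (2,6):dx=-1,dy=+6->D
  (2,7):dx=+9,dy=+11->C; (2,8):dx=+8,dy=+3->C; (2,9):dx=+1,dy=+1->C; (3,4):dx=+4,dy=+6->C
  (3,5):dx=-2,dy=+2->D; (3,6):dx=-8,dy=-2->C; (3,7):dx=+2,dy=+3->C; (3,8):dx=+1,dy=-5->D
  (3,9):dx=-6,dy=-7->C; (4,5):dx=-6,dy=-4->C; (4,6):dx=-12,dy=-8->C; (4,7):dx=-2,dy=-3->C
  (4,8):dx=-3,dy=-11->C; (4,9):dx=-10,dy=-13->C; (5,6):dx=-6,dy=-4->C; (5,7):dx=+4,dy=+1->C
  (5,8):dx=+3,dy=-7->D; (5,9):dx=-4,dy=-9->C; (6,7):dx=+10,dy=+5->C; (6,8):dx=+9,dy=-3->D
  (6,9):dx=+2,dy=-5->D; (7,8):dx=-1,dy=-8->C; (7,9):dx=-8,dy=-10->C; (8,9):dx=-7,dy=-2->C
Step 2: C = 27, D = 9, total pairs = 36.
Step 3: tau = (C - D)/(n(n-1)/2) = (27 - 9)/36 = 0.500000.
Step 4: Exact two-sided p-value (enumerate n! = 362880 permutations of y under H0): p = 0.075176.
Step 5: alpha = 0.1. reject H0.

tau_b = 0.5000 (C=27, D=9), p = 0.075176, reject H0.


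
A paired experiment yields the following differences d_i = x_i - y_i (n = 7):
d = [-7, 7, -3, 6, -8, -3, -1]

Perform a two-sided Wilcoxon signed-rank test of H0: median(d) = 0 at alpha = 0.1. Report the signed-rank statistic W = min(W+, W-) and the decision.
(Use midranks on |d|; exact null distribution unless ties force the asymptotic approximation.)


Step 1: Drop any zero differences (none here) and take |d_i|.
|d| = [7, 7, 3, 6, 8, 3, 1]
Step 2: Midrank |d_i| (ties get averaged ranks).
ranks: |7|->5.5, |7|->5.5, |3|->2.5, |6|->4, |8|->7, |3|->2.5, |1|->1
Step 3: Attach original signs; sum ranks with positive sign and with negative sign.
W+ = 5.5 + 4 = 9.5
W- = 5.5 + 2.5 + 7 + 2.5 + 1 = 18.5
(Check: W+ + W- = 28 should equal n(n+1)/2 = 28.)
Step 4: Test statistic W = min(W+, W-) = 9.5.
Step 5: Ties in |d|, so use the tie-corrected normal approximation.
        E[W] = n(n+1)/4 = 7*8/4 = 14.
        Tie groups: |d|=3 (t=2), |d|=7 (t=2); sum(t^3 - t) = 12.
        Var[W] = n(n+1)(2n+1)/24 - sum(t^3-t)/48 = 840/24 - 12/48 = 34.75.
        z = (W - E[W]) / sqrt(Var[W]) = (9.5 - 14) / 5.8949 = -0.7634.
        Two-sided p = 2*Phi(z) = 0.445243.
Step 6: alpha = 0.1. fail to reject H0.

W+ = 9.5, W- = 18.5, W = min = 9.5, p = 0.445243, fail to reject H0.


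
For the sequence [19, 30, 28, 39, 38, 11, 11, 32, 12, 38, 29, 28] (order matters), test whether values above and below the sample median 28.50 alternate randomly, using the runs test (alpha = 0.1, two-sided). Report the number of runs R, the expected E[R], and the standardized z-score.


Step 1: Compute median = 28.50; label A = above, B = below.
Labels in order: BABAABBABAAB  (n_A = 6, n_B = 6)
Step 2: Count runs R = 9.
Step 3: Under H0 (random ordering), E[R] = 2*n_A*n_B/(n_A+n_B) + 1 = 2*6*6/12 + 1 = 7.0000.
        Var[R] = 2*n_A*n_B*(2*n_A*n_B - n_A - n_B) / ((n_A+n_B)^2 * (n_A+n_B-1)) = 4320/1584 = 2.7273.
        SD[R] = 1.6514.
Step 4: Continuity-corrected z = (R - 0.5 - E[R]) / SD[R] = (9 - 0.5 - 7.0000) / 1.6514 = 0.9083.
Step 5: Two-sided p-value via normal approximation = 2*(1 - Phi(|z|)) = 0.363722.
Step 6: alpha = 0.1. fail to reject H0.

R = 9, z = 0.9083, p = 0.363722, fail to reject H0.


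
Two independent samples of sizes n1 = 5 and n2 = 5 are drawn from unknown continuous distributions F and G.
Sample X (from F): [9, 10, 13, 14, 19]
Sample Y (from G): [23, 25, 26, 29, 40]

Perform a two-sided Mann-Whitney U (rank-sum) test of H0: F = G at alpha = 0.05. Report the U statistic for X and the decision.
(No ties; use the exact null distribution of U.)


Step 1: Combine and sort all 10 observations; assign midranks.
sorted (value, group): (9,X), (10,X), (13,X), (14,X), (19,X), (23,Y), (25,Y), (26,Y), (29,Y), (40,Y)
ranks: 9->1, 10->2, 13->3, 14->4, 19->5, 23->6, 25->7, 26->8, 29->9, 40->10
Step 2: Rank sum for X: R1 = 1 + 2 + 3 + 4 + 5 = 15.
Step 3: U_X = R1 - n1(n1+1)/2 = 15 - 5*6/2 = 15 - 15 = 0.
       U_Y = n1*n2 - U_X = 25 - 0 = 25.
Step 4: No ties, so the exact null distribution of U (based on enumerating the C(10,5) = 252 equally likely rank assignments) gives the two-sided p-value.
Step 5: p-value = 0.007937; compare to alpha = 0.05. reject H0.

U_X = 0, p = 0.007937, reject H0 at alpha = 0.05.


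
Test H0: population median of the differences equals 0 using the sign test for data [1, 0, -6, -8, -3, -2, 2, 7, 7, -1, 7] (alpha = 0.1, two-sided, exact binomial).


Step 1: Discard zero differences. Original n = 11; n_eff = number of nonzero differences = 10.
Nonzero differences (with sign): +1, -6, -8, -3, -2, +2, +7, +7, -1, +7
Step 2: Count signs: positive = 5, negative = 5.
Step 3: Under H0: P(positive) = 0.5, so the number of positives S ~ Bin(10, 0.5).
Step 4: Two-sided exact p-value = sum of Bin(10,0.5) probabilities at or below the observed probability = 1.000000.
Step 5: alpha = 0.1. fail to reject H0.

n_eff = 10, pos = 5, neg = 5, p = 1.000000, fail to reject H0.


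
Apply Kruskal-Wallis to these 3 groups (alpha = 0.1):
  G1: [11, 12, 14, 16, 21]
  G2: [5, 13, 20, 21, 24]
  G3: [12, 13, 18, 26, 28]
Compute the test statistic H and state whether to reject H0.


Step 1: Combine all N = 15 observations and assign midranks.
sorted (value, group, rank): (5,G2,1), (11,G1,2), (12,G1,3.5), (12,G3,3.5), (13,G2,5.5), (13,G3,5.5), (14,G1,7), (16,G1,8), (18,G3,9), (20,G2,10), (21,G1,11.5), (21,G2,11.5), (24,G2,13), (26,G3,14), (28,G3,15)
Step 2: Sum ranks within each group.
R_1 = 32 (n_1 = 5)
R_2 = 41 (n_2 = 5)
R_3 = 47 (n_3 = 5)
Step 3: H = 12/(N(N+1)) * sum(R_i^2/n_i) - 3(N+1)
     = 12/(15*16) * (32^2/5 + 41^2/5 + 47^2/5) - 3*16
     = 0.050000 * 982.8 - 48
     = 1.140000.
Step 4: Ties present; correction factor C = 1 - 18/(15^3 - 15) = 0.994643. Corrected H = 1.140000 / 0.994643 = 1.146140.
Step 5: Under H0, H ~ chi^2(2); p-value = 0.563792.
Step 6: alpha = 0.1. fail to reject H0.

H = 1.1461, df = 2, p = 0.563792, fail to reject H0.


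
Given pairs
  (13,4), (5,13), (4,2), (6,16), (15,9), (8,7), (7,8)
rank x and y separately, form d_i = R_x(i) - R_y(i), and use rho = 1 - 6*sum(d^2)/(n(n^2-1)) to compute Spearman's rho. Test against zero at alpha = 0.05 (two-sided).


Step 1: Rank x and y separately (midranks; no ties here).
rank(x): 13->6, 5->2, 4->1, 6->3, 15->7, 8->5, 7->4
rank(y): 4->2, 13->6, 2->1, 16->7, 9->5, 7->3, 8->4
Step 2: d_i = R_x(i) - R_y(i); compute d_i^2.
  (6-2)^2=16, (2-6)^2=16, (1-1)^2=0, (3-7)^2=16, (7-5)^2=4, (5-3)^2=4, (4-4)^2=0
sum(d^2) = 56.
Step 3: rho = 1 - 6*56 / (7*(7^2 - 1)) = 1 - 336/336 = 0.000000.
Step 4: Under H0, t = rho * sqrt((n-2)/(1-rho^2)) = 0.0000 ~ t(5).
Step 5: Two-sided p-value from the t-distribution with 5 df = 1.000000.
Step 6: alpha = 0.05. fail to reject H0.

rho = 0.0000, p = 1.000000, fail to reject H0 at alpha = 0.05.


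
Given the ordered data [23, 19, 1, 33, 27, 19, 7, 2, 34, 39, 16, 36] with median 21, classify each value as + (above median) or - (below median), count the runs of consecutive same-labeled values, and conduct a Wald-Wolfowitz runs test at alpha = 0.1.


Step 1: Compute median = 21; label A = above, B = below.
Labels in order: ABBAABBBAABA  (n_A = 6, n_B = 6)
Step 2: Count runs R = 7.
Step 3: Under H0 (random ordering), E[R] = 2*n_A*n_B/(n_A+n_B) + 1 = 2*6*6/12 + 1 = 7.0000.
        Var[R] = 2*n_A*n_B*(2*n_A*n_B - n_A - n_B) / ((n_A+n_B)^2 * (n_A+n_B-1)) = 4320/1584 = 2.7273.
        SD[R] = 1.6514.
Step 4: R = E[R], so z = 0 with no continuity correction.
Step 5: Two-sided p-value via normal approximation = 2*(1 - Phi(|z|)) = 1.000000.
Step 6: alpha = 0.1. fail to reject H0.

R = 7, z = 0.0000, p = 1.000000, fail to reject H0.


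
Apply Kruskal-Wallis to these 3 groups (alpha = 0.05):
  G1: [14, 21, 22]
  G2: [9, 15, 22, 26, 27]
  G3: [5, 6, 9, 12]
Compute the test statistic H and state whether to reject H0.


Step 1: Combine all N = 12 observations and assign midranks.
sorted (value, group, rank): (5,G3,1), (6,G3,2), (9,G2,3.5), (9,G3,3.5), (12,G3,5), (14,G1,6), (15,G2,7), (21,G1,8), (22,G1,9.5), (22,G2,9.5), (26,G2,11), (27,G2,12)
Step 2: Sum ranks within each group.
R_1 = 23.5 (n_1 = 3)
R_2 = 43 (n_2 = 5)
R_3 = 11.5 (n_3 = 4)
Step 3: H = 12/(N(N+1)) * sum(R_i^2/n_i) - 3(N+1)
     = 12/(12*13) * (23.5^2/3 + 43^2/5 + 11.5^2/4) - 3*13
     = 0.076923 * 586.946 - 39
     = 6.149679.
Step 4: Ties present; correction factor C = 1 - 12/(12^3 - 12) = 0.993007. Corrected H = 6.149679 / 0.993007 = 6.192987.
Step 5: Under H0, H ~ chi^2(2); p-value = 0.045207.
Step 6: alpha = 0.05. reject H0.

H = 6.1930, df = 2, p = 0.045207, reject H0.


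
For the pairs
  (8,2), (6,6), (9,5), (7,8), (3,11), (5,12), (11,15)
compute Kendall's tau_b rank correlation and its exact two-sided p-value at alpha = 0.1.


Step 1: Enumerate the 21 unordered pairs (i,j) with i<j and classify each by sign(x_j-x_i) * sign(y_j-y_i).
  (1,2):dx=-2,dy=+4->D; (1,3):dx=+1,dy=+3->C; (1,4):dx=-1,dy=+6->D; (1,5):dx=-5,dy=+9->D
  (1,6):dx=-3,dy=+10->D; (1,7):dx=+3,dy=+13->C; (2,3):dx=+3,dy=-1->D; (2,4):dx=+1,dy=+2->C
  (2,5):dx=-3,dy=+5->D; (2,6):dx=-1,dy=+6->D; (2,7):dx=+5,dy=+9->C; (3,4):dx=-2,dy=+3->D
  (3,5):dx=-6,dy=+6->D; (3,6):dx=-4,dy=+7->D; (3,7):dx=+2,dy=+10->C; (4,5):dx=-4,dy=+3->D
  (4,6):dx=-2,dy=+4->D; (4,7):dx=+4,dy=+7->C; (5,6):dx=+2,dy=+1->C; (5,7):dx=+8,dy=+4->C
  (6,7):dx=+6,dy=+3->C
Step 2: C = 9, D = 12, total pairs = 21.
Step 3: tau = (C - D)/(n(n-1)/2) = (9 - 12)/21 = -0.142857.
Step 4: Exact two-sided p-value (enumerate n! = 5040 permutations of y under H0): p = 0.772619.
Step 5: alpha = 0.1. fail to reject H0.

tau_b = -0.1429 (C=9, D=12), p = 0.772619, fail to reject H0.


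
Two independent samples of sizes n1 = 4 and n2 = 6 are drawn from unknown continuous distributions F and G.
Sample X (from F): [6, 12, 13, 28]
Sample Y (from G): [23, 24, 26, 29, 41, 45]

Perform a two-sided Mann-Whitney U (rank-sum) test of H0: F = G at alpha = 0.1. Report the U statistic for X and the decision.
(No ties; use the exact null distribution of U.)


Step 1: Combine and sort all 10 observations; assign midranks.
sorted (value, group): (6,X), (12,X), (13,X), (23,Y), (24,Y), (26,Y), (28,X), (29,Y), (41,Y), (45,Y)
ranks: 6->1, 12->2, 13->3, 23->4, 24->5, 26->6, 28->7, 29->8, 41->9, 45->10
Step 2: Rank sum for X: R1 = 1 + 2 + 3 + 7 = 13.
Step 3: U_X = R1 - n1(n1+1)/2 = 13 - 4*5/2 = 13 - 10 = 3.
       U_Y = n1*n2 - U_X = 24 - 3 = 21.
Step 4: No ties, so the exact null distribution of U (based on enumerating the C(10,4) = 210 equally likely rank assignments) gives the two-sided p-value.
Step 5: p-value = 0.066667; compare to alpha = 0.1. reject H0.

U_X = 3, p = 0.066667, reject H0 at alpha = 0.1.


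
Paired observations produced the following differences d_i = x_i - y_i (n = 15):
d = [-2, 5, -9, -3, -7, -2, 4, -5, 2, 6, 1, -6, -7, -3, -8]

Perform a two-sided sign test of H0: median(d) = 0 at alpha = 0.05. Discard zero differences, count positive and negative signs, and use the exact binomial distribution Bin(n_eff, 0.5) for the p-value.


Step 1: Discard zero differences. Original n = 15; n_eff = number of nonzero differences = 15.
Nonzero differences (with sign): -2, +5, -9, -3, -7, -2, +4, -5, +2, +6, +1, -6, -7, -3, -8
Step 2: Count signs: positive = 5, negative = 10.
Step 3: Under H0: P(positive) = 0.5, so the number of positives S ~ Bin(15, 0.5).
Step 4: Two-sided exact p-value = sum of Bin(15,0.5) probabilities at or below the observed probability = 0.301758.
Step 5: alpha = 0.05. fail to reject H0.

n_eff = 15, pos = 5, neg = 10, p = 0.301758, fail to reject H0.


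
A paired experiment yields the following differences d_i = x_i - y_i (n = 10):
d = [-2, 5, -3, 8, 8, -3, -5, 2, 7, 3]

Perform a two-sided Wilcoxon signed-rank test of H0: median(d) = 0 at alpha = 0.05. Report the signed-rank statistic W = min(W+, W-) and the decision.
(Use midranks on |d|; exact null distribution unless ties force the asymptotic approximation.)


Step 1: Drop any zero differences (none here) and take |d_i|.
|d| = [2, 5, 3, 8, 8, 3, 5, 2, 7, 3]
Step 2: Midrank |d_i| (ties get averaged ranks).
ranks: |2|->1.5, |5|->6.5, |3|->4, |8|->9.5, |8|->9.5, |3|->4, |5|->6.5, |2|->1.5, |7|->8, |3|->4
Step 3: Attach original signs; sum ranks with positive sign and with negative sign.
W+ = 6.5 + 9.5 + 9.5 + 1.5 + 8 + 4 = 39
W- = 1.5 + 4 + 4 + 6.5 = 16
(Check: W+ + W- = 55 should equal n(n+1)/2 = 55.)
Step 4: Test statistic W = min(W+, W-) = 16.
Step 5: Ties in |d|, so use the tie-corrected normal approximation.
        E[W] = n(n+1)/4 = 10*11/4 = 27.5.
        Tie groups: |d|=2 (t=2), |d|=3 (t=3), |d|=5 (t=2), |d|=8 (t=2); sum(t^3 - t) = 42.
        Var[W] = n(n+1)(2n+1)/24 - sum(t^3-t)/48 = 2310/24 - 42/48 = 95.375.
        z = (W - E[W]) / sqrt(Var[W]) = (16 - 27.5) / 9.7660 = -1.1776.
        Two-sided p = 2*Phi(z) = 0.238975.
Step 6: alpha = 0.05. fail to reject H0.

W+ = 39, W- = 16, W = min = 16, p = 0.238975, fail to reject H0.


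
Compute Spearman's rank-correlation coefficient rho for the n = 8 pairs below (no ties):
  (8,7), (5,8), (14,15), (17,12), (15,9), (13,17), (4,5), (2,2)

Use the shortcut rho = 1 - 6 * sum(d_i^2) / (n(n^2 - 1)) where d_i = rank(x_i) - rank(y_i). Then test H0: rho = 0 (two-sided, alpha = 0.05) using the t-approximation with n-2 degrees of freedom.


Step 1: Rank x and y separately (midranks; no ties here).
rank(x): 8->4, 5->3, 14->6, 17->8, 15->7, 13->5, 4->2, 2->1
rank(y): 7->3, 8->4, 15->7, 12->6, 9->5, 17->8, 5->2, 2->1
Step 2: d_i = R_x(i) - R_y(i); compute d_i^2.
  (4-3)^2=1, (3-4)^2=1, (6-7)^2=1, (8-6)^2=4, (7-5)^2=4, (5-8)^2=9, (2-2)^2=0, (1-1)^2=0
sum(d^2) = 20.
Step 3: rho = 1 - 6*20 / (8*(8^2 - 1)) = 1 - 120/504 = 0.761905.
Step 4: Under H0, t = rho * sqrt((n-2)/(1-rho^2)) = 2.8814 ~ t(6).
Step 5: Two-sided p-value from the t-distribution with 6 df = 0.028005.
Step 6: alpha = 0.05. reject H0.

rho = 0.7619, p = 0.028005, reject H0 at alpha = 0.05.


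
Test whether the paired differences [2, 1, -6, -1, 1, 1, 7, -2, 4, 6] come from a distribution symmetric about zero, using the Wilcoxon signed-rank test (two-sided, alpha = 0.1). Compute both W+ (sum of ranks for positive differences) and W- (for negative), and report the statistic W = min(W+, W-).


Step 1: Drop any zero differences (none here) and take |d_i|.
|d| = [2, 1, 6, 1, 1, 1, 7, 2, 4, 6]
Step 2: Midrank |d_i| (ties get averaged ranks).
ranks: |2|->5.5, |1|->2.5, |6|->8.5, |1|->2.5, |1|->2.5, |1|->2.5, |7|->10, |2|->5.5, |4|->7, |6|->8.5
Step 3: Attach original signs; sum ranks with positive sign and with negative sign.
W+ = 5.5 + 2.5 + 2.5 + 2.5 + 10 + 7 + 8.5 = 38.5
W- = 8.5 + 2.5 + 5.5 = 16.5
(Check: W+ + W- = 55 should equal n(n+1)/2 = 55.)
Step 4: Test statistic W = min(W+, W-) = 16.5.
Step 5: Ties in |d|, so use the tie-corrected normal approximation.
        E[W] = n(n+1)/4 = 10*11/4 = 27.5.
        Tie groups: |d|=1 (t=4), |d|=2 (t=2), |d|=6 (t=2); sum(t^3 - t) = 72.
        Var[W] = n(n+1)(2n+1)/24 - sum(t^3-t)/48 = 2310/24 - 72/48 = 94.75.
        z = (W - E[W]) / sqrt(Var[W]) = (16.5 - 27.5) / 9.7340 = -1.1301.
        Two-sided p = 2*Phi(z) = 0.258449.
Step 6: alpha = 0.1. fail to reject H0.

W+ = 38.5, W- = 16.5, W = min = 16.5, p = 0.258449, fail to reject H0.


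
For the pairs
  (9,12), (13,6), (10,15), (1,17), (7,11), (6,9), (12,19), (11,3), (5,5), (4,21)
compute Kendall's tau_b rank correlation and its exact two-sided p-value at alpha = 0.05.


Step 1: Enumerate the 45 unordered pairs (i,j) with i<j and classify each by sign(x_j-x_i) * sign(y_j-y_i).
  (1,2):dx=+4,dy=-6->D; (1,3):dx=+1,dy=+3->C; (1,4):dx=-8,dy=+5->D; (1,5):dx=-2,dy=-1->C
  (1,6):dx=-3,dy=-3->C; (1,7):dx=+3,dy=+7->C; (1,8):dx=+2,dy=-9->D; (1,9):dx=-4,dy=-7->C
  (1,10):dx=-5,dy=+9->D; (2,3):dx=-3,dy=+9->D; (2,4):dx=-12,dy=+11->D; (2,5):dx=-6,dy=+5->D
  (2,6):dx=-7,dy=+3->D; (2,7):dx=-1,dy=+13->D; (2,8):dx=-2,dy=-3->C; (2,9):dx=-8,dy=-1->C
  (2,10):dx=-9,dy=+15->D; (3,4):dx=-9,dy=+2->D; (3,5):dx=-3,dy=-4->C; (3,6):dx=-4,dy=-6->C
  (3,7):dx=+2,dy=+4->C; (3,8):dx=+1,dy=-12->D; (3,9):dx=-5,dy=-10->C; (3,10):dx=-6,dy=+6->D
  (4,5):dx=+6,dy=-6->D; (4,6):dx=+5,dy=-8->D; (4,7):dx=+11,dy=+2->C; (4,8):dx=+10,dy=-14->D
  (4,9):dx=+4,dy=-12->D; (4,10):dx=+3,dy=+4->C; (5,6):dx=-1,dy=-2->C; (5,7):dx=+5,dy=+8->C
  (5,8):dx=+4,dy=-8->D; (5,9):dx=-2,dy=-6->C; (5,10):dx=-3,dy=+10->D; (6,7):dx=+6,dy=+10->C
  (6,8):dx=+5,dy=-6->D; (6,9):dx=-1,dy=-4->C; (6,10):dx=-2,dy=+12->D; (7,8):dx=-1,dy=-16->C
  (7,9):dx=-7,dy=-14->C; (7,10):dx=-8,dy=+2->D; (8,9):dx=-6,dy=+2->D; (8,10):dx=-7,dy=+18->D
  (9,10):dx=-1,dy=+16->D
Step 2: C = 20, D = 25, total pairs = 45.
Step 3: tau = (C - D)/(n(n-1)/2) = (20 - 25)/45 = -0.111111.
Step 4: Exact two-sided p-value (enumerate n! = 3628800 permutations of y under H0): p = 0.727490.
Step 5: alpha = 0.05. fail to reject H0.

tau_b = -0.1111 (C=20, D=25), p = 0.727490, fail to reject H0.


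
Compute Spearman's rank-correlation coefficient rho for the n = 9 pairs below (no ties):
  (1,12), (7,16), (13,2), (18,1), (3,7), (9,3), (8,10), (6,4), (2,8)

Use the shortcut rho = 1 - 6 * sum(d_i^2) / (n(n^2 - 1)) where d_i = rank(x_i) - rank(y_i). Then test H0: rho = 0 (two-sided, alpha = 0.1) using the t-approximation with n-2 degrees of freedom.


Step 1: Rank x and y separately (midranks; no ties here).
rank(x): 1->1, 7->5, 13->8, 18->9, 3->3, 9->7, 8->6, 6->4, 2->2
rank(y): 12->8, 16->9, 2->2, 1->1, 7->5, 3->3, 10->7, 4->4, 8->6
Step 2: d_i = R_x(i) - R_y(i); compute d_i^2.
  (1-8)^2=49, (5-9)^2=16, (8-2)^2=36, (9-1)^2=64, (3-5)^2=4, (7-3)^2=16, (6-7)^2=1, (4-4)^2=0, (2-6)^2=16
sum(d^2) = 202.
Step 3: rho = 1 - 6*202 / (9*(9^2 - 1)) = 1 - 1212/720 = -0.683333.
Step 4: Under H0, t = rho * sqrt((n-2)/(1-rho^2)) = -2.4763 ~ t(7).
Step 5: Two-sided p-value from the t-distribution with 7 df = 0.042442.
Step 6: alpha = 0.1. reject H0.

rho = -0.6833, p = 0.042442, reject H0 at alpha = 0.1.


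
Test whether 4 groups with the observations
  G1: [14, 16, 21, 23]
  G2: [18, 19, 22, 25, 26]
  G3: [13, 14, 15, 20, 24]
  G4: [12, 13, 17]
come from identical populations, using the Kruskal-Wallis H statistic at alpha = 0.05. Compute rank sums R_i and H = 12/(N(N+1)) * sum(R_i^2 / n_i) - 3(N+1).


Step 1: Combine all N = 17 observations and assign midranks.
sorted (value, group, rank): (12,G4,1), (13,G3,2.5), (13,G4,2.5), (14,G1,4.5), (14,G3,4.5), (15,G3,6), (16,G1,7), (17,G4,8), (18,G2,9), (19,G2,10), (20,G3,11), (21,G1,12), (22,G2,13), (23,G1,14), (24,G3,15), (25,G2,16), (26,G2,17)
Step 2: Sum ranks within each group.
R_1 = 37.5 (n_1 = 4)
R_2 = 65 (n_2 = 5)
R_3 = 39 (n_3 = 5)
R_4 = 11.5 (n_4 = 3)
Step 3: H = 12/(N(N+1)) * sum(R_i^2/n_i) - 3(N+1)
     = 12/(17*18) * (37.5^2/4 + 65^2/5 + 39^2/5 + 11.5^2/3) - 3*18
     = 0.039216 * 1544.85 - 54
     = 6.582190.
Step 4: Ties present; correction factor C = 1 - 12/(17^3 - 17) = 0.997549. Corrected H = 6.582190 / 0.997549 = 6.598362.
Step 5: Under H0, H ~ chi^2(3); p-value = 0.085863.
Step 6: alpha = 0.05. fail to reject H0.

H = 6.5984, df = 3, p = 0.085863, fail to reject H0.


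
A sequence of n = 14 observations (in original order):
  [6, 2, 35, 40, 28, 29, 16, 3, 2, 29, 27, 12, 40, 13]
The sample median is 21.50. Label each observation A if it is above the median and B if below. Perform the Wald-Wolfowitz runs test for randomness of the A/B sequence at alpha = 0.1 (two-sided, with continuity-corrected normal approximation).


Step 1: Compute median = 21.50; label A = above, B = below.
Labels in order: BBAAAABBBAABAB  (n_A = 7, n_B = 7)
Step 2: Count runs R = 7.
Step 3: Under H0 (random ordering), E[R] = 2*n_A*n_B/(n_A+n_B) + 1 = 2*7*7/14 + 1 = 8.0000.
        Var[R] = 2*n_A*n_B*(2*n_A*n_B - n_A - n_B) / ((n_A+n_B)^2 * (n_A+n_B-1)) = 8232/2548 = 3.2308.
        SD[R] = 1.7974.
Step 4: Continuity-corrected z = (R + 0.5 - E[R]) / SD[R] = (7 + 0.5 - 8.0000) / 1.7974 = -0.2782.
Step 5: Two-sided p-value via normal approximation = 2*(1 - Phi(|z|)) = 0.780879.
Step 6: alpha = 0.1. fail to reject H0.

R = 7, z = -0.2782, p = 0.780879, fail to reject H0.


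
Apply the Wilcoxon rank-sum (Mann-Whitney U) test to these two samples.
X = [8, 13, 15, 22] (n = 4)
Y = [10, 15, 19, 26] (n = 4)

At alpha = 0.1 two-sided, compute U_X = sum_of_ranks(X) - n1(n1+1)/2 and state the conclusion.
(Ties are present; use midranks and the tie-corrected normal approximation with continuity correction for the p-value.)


Step 1: Combine and sort all 8 observations; assign midranks.
sorted (value, group): (8,X), (10,Y), (13,X), (15,X), (15,Y), (19,Y), (22,X), (26,Y)
ranks: 8->1, 10->2, 13->3, 15->4.5, 15->4.5, 19->6, 22->7, 26->8
Step 2: Rank sum for X: R1 = 1 + 3 + 4.5 + 7 = 15.5.
Step 3: U_X = R1 - n1(n1+1)/2 = 15.5 - 4*5/2 = 15.5 - 10 = 5.5.
       U_Y = n1*n2 - U_X = 16 - 5.5 = 10.5.
Step 4: Ties are present, so use the tie-corrected normal approximation (with continuity correction) for the p-value.
Step 5: p-value = 0.561363; compare to alpha = 0.1. fail to reject H0.

U_X = 5.5, p = 0.561363, fail to reject H0 at alpha = 0.1.


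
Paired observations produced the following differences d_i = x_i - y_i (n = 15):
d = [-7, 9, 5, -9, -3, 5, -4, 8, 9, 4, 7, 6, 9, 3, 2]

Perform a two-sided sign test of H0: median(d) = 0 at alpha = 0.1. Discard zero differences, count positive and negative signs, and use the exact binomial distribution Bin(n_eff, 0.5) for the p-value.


Step 1: Discard zero differences. Original n = 15; n_eff = number of nonzero differences = 15.
Nonzero differences (with sign): -7, +9, +5, -9, -3, +5, -4, +8, +9, +4, +7, +6, +9, +3, +2
Step 2: Count signs: positive = 11, negative = 4.
Step 3: Under H0: P(positive) = 0.5, so the number of positives S ~ Bin(15, 0.5).
Step 4: Two-sided exact p-value = sum of Bin(15,0.5) probabilities at or below the observed probability = 0.118469.
Step 5: alpha = 0.1. fail to reject H0.

n_eff = 15, pos = 11, neg = 4, p = 0.118469, fail to reject H0.


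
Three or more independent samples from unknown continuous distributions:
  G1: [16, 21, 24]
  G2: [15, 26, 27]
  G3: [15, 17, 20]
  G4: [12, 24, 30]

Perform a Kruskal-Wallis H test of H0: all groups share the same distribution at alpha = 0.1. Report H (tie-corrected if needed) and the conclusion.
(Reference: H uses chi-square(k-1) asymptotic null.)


Step 1: Combine all N = 12 observations and assign midranks.
sorted (value, group, rank): (12,G4,1), (15,G2,2.5), (15,G3,2.5), (16,G1,4), (17,G3,5), (20,G3,6), (21,G1,7), (24,G1,8.5), (24,G4,8.5), (26,G2,10), (27,G2,11), (30,G4,12)
Step 2: Sum ranks within each group.
R_1 = 19.5 (n_1 = 3)
R_2 = 23.5 (n_2 = 3)
R_3 = 13.5 (n_3 = 3)
R_4 = 21.5 (n_4 = 3)
Step 3: H = 12/(N(N+1)) * sum(R_i^2/n_i) - 3(N+1)
     = 12/(12*13) * (19.5^2/3 + 23.5^2/3 + 13.5^2/3 + 21.5^2/3) - 3*13
     = 0.076923 * 525.667 - 39
     = 1.435897.
Step 4: Ties present; correction factor C = 1 - 12/(12^3 - 12) = 0.993007. Corrected H = 1.435897 / 0.993007 = 1.446009.
Step 5: Under H0, H ~ chi^2(3); p-value = 0.694786.
Step 6: alpha = 0.1. fail to reject H0.

H = 1.4460, df = 3, p = 0.694786, fail to reject H0.


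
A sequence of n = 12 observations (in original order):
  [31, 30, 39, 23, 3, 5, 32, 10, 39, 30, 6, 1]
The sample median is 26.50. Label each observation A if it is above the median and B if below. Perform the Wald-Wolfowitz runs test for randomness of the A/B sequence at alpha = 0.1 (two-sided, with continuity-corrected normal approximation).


Step 1: Compute median = 26.50; label A = above, B = below.
Labels in order: AAABBBABAABB  (n_A = 6, n_B = 6)
Step 2: Count runs R = 6.
Step 3: Under H0 (random ordering), E[R] = 2*n_A*n_B/(n_A+n_B) + 1 = 2*6*6/12 + 1 = 7.0000.
        Var[R] = 2*n_A*n_B*(2*n_A*n_B - n_A - n_B) / ((n_A+n_B)^2 * (n_A+n_B-1)) = 4320/1584 = 2.7273.
        SD[R] = 1.6514.
Step 4: Continuity-corrected z = (R + 0.5 - E[R]) / SD[R] = (6 + 0.5 - 7.0000) / 1.6514 = -0.3028.
Step 5: Two-sided p-value via normal approximation = 2*(1 - Phi(|z|)) = 0.762069.
Step 6: alpha = 0.1. fail to reject H0.

R = 6, z = -0.3028, p = 0.762069, fail to reject H0.


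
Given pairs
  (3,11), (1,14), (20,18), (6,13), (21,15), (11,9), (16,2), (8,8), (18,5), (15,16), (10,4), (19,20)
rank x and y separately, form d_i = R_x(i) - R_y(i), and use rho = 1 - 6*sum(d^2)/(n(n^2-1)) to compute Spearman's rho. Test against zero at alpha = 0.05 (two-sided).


Step 1: Rank x and y separately (midranks; no ties here).
rank(x): 3->2, 1->1, 20->11, 6->3, 21->12, 11->6, 16->8, 8->4, 18->9, 15->7, 10->5, 19->10
rank(y): 11->6, 14->8, 18->11, 13->7, 15->9, 9->5, 2->1, 8->4, 5->3, 16->10, 4->2, 20->12
Step 2: d_i = R_x(i) - R_y(i); compute d_i^2.
  (2-6)^2=16, (1-8)^2=49, (11-11)^2=0, (3-7)^2=16, (12-9)^2=9, (6-5)^2=1, (8-1)^2=49, (4-4)^2=0, (9-3)^2=36, (7-10)^2=9, (5-2)^2=9, (10-12)^2=4
sum(d^2) = 198.
Step 3: rho = 1 - 6*198 / (12*(12^2 - 1)) = 1 - 1188/1716 = 0.307692.
Step 4: Under H0, t = rho * sqrt((n-2)/(1-rho^2)) = 1.0226 ~ t(10).
Step 5: Two-sided p-value from the t-distribution with 10 df = 0.330589.
Step 6: alpha = 0.05. fail to reject H0.

rho = 0.3077, p = 0.330589, fail to reject H0 at alpha = 0.05.


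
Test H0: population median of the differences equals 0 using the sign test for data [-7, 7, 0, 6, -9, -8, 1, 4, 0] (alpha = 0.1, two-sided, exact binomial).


Step 1: Discard zero differences. Original n = 9; n_eff = number of nonzero differences = 7.
Nonzero differences (with sign): -7, +7, +6, -9, -8, +1, +4
Step 2: Count signs: positive = 4, negative = 3.
Step 3: Under H0: P(positive) = 0.5, so the number of positives S ~ Bin(7, 0.5).
Step 4: Two-sided exact p-value = sum of Bin(7,0.5) probabilities at or below the observed probability = 1.000000.
Step 5: alpha = 0.1. fail to reject H0.

n_eff = 7, pos = 4, neg = 3, p = 1.000000, fail to reject H0.


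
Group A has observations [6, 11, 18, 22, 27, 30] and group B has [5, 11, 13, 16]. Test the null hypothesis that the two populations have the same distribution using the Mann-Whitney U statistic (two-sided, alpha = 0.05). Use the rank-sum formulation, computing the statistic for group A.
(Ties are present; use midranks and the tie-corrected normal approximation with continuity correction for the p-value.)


Step 1: Combine and sort all 10 observations; assign midranks.
sorted (value, group): (5,Y), (6,X), (11,X), (11,Y), (13,Y), (16,Y), (18,X), (22,X), (27,X), (30,X)
ranks: 5->1, 6->2, 11->3.5, 11->3.5, 13->5, 16->6, 18->7, 22->8, 27->9, 30->10
Step 2: Rank sum for X: R1 = 2 + 3.5 + 7 + 8 + 9 + 10 = 39.5.
Step 3: U_X = R1 - n1(n1+1)/2 = 39.5 - 6*7/2 = 39.5 - 21 = 18.5.
       U_Y = n1*n2 - U_X = 24 - 18.5 = 5.5.
Step 4: Ties are present, so use the tie-corrected normal approximation (with continuity correction) for the p-value.
Step 5: p-value = 0.199458; compare to alpha = 0.05. fail to reject H0.

U_X = 18.5, p = 0.199458, fail to reject H0 at alpha = 0.05.


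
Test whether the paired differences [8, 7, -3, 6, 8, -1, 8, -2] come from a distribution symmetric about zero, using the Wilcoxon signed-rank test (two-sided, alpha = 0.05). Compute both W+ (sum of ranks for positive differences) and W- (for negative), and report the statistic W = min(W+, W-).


Step 1: Drop any zero differences (none here) and take |d_i|.
|d| = [8, 7, 3, 6, 8, 1, 8, 2]
Step 2: Midrank |d_i| (ties get averaged ranks).
ranks: |8|->7, |7|->5, |3|->3, |6|->4, |8|->7, |1|->1, |8|->7, |2|->2
Step 3: Attach original signs; sum ranks with positive sign and with negative sign.
W+ = 7 + 5 + 4 + 7 + 7 = 30
W- = 3 + 1 + 2 = 6
(Check: W+ + W- = 36 should equal n(n+1)/2 = 36.)
Step 4: Test statistic W = min(W+, W-) = 6.
Step 5: Ties in |d|, so use the tie-corrected normal approximation.
        E[W] = n(n+1)/4 = 8*9/4 = 18.
        Tie groups: |d|=8 (t=3); sum(t^3 - t) = 24.
        Var[W] = n(n+1)(2n+1)/24 - sum(t^3-t)/48 = 1224/24 - 24/48 = 50.5.
        z = (W - E[W]) / sqrt(Var[W]) = (6 - 18) / 7.1063 = -1.6886.
        Two-sided p = 2*Phi(z) = 0.091290.
Step 6: alpha = 0.05. fail to reject H0.

W+ = 30, W- = 6, W = min = 6, p = 0.091290, fail to reject H0.


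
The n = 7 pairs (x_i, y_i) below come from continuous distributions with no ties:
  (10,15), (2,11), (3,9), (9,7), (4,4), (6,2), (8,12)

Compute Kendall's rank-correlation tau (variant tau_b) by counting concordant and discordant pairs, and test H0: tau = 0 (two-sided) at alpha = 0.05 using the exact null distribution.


Step 1: Enumerate the 21 unordered pairs (i,j) with i<j and classify each by sign(x_j-x_i) * sign(y_j-y_i).
  (1,2):dx=-8,dy=-4->C; (1,3):dx=-7,dy=-6->C; (1,4):dx=-1,dy=-8->C; (1,5):dx=-6,dy=-11->C
  (1,6):dx=-4,dy=-13->C; (1,7):dx=-2,dy=-3->C; (2,3):dx=+1,dy=-2->D; (2,4):dx=+7,dy=-4->D
  (2,5):dx=+2,dy=-7->D; (2,6):dx=+4,dy=-9->D; (2,7):dx=+6,dy=+1->C; (3,4):dx=+6,dy=-2->D
  (3,5):dx=+1,dy=-5->D; (3,6):dx=+3,dy=-7->D; (3,7):dx=+5,dy=+3->C; (4,5):dx=-5,dy=-3->C
  (4,6):dx=-3,dy=-5->C; (4,7):dx=-1,dy=+5->D; (5,6):dx=+2,dy=-2->D; (5,7):dx=+4,dy=+8->C
  (6,7):dx=+2,dy=+10->C
Step 2: C = 12, D = 9, total pairs = 21.
Step 3: tau = (C - D)/(n(n-1)/2) = (12 - 9)/21 = 0.142857.
Step 4: Exact two-sided p-value (enumerate n! = 5040 permutations of y under H0): p = 0.772619.
Step 5: alpha = 0.05. fail to reject H0.

tau_b = 0.1429 (C=12, D=9), p = 0.772619, fail to reject H0.


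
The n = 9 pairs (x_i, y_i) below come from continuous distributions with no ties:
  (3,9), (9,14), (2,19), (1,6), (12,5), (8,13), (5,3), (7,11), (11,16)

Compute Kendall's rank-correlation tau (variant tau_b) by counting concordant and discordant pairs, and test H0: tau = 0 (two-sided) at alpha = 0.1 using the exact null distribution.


Step 1: Enumerate the 36 unordered pairs (i,j) with i<j and classify each by sign(x_j-x_i) * sign(y_j-y_i).
  (1,2):dx=+6,dy=+5->C; (1,3):dx=-1,dy=+10->D; (1,4):dx=-2,dy=-3->C; (1,5):dx=+9,dy=-4->D
  (1,6):dx=+5,dy=+4->C; (1,7):dx=+2,dy=-6->D; (1,8):dx=+4,dy=+2->C; (1,9):dx=+8,dy=+7->C
  (2,3):dx=-7,dy=+5->D; (2,4):dx=-8,dy=-8->C; (2,5):dx=+3,dy=-9->D; (2,6):dx=-1,dy=-1->C
  (2,7):dx=-4,dy=-11->C; (2,8):dx=-2,dy=-3->C; (2,9):dx=+2,dy=+2->C; (3,4):dx=-1,dy=-13->C
  (3,5):dx=+10,dy=-14->D; (3,6):dx=+6,dy=-6->D; (3,7):dx=+3,dy=-16->D; (3,8):dx=+5,dy=-8->D
  (3,9):dx=+9,dy=-3->D; (4,5):dx=+11,dy=-1->D; (4,6):dx=+7,dy=+7->C; (4,7):dx=+4,dy=-3->D
  (4,8):dx=+6,dy=+5->C; (4,9):dx=+10,dy=+10->C; (5,6):dx=-4,dy=+8->D; (5,7):dx=-7,dy=-2->C
  (5,8):dx=-5,dy=+6->D; (5,9):dx=-1,dy=+11->D; (6,7):dx=-3,dy=-10->C; (6,8):dx=-1,dy=-2->C
  (6,9):dx=+3,dy=+3->C; (7,8):dx=+2,dy=+8->C; (7,9):dx=+6,dy=+13->C; (8,9):dx=+4,dy=+5->C
Step 2: C = 21, D = 15, total pairs = 36.
Step 3: tau = (C - D)/(n(n-1)/2) = (21 - 15)/36 = 0.166667.
Step 4: Exact two-sided p-value (enumerate n! = 362880 permutations of y under H0): p = 0.612202.
Step 5: alpha = 0.1. fail to reject H0.

tau_b = 0.1667 (C=21, D=15), p = 0.612202, fail to reject H0.


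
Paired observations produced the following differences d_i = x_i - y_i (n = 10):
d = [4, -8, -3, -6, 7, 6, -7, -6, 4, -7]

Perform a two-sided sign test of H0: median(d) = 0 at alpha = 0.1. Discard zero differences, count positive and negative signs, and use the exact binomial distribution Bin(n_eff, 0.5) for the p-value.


Step 1: Discard zero differences. Original n = 10; n_eff = number of nonzero differences = 10.
Nonzero differences (with sign): +4, -8, -3, -6, +7, +6, -7, -6, +4, -7
Step 2: Count signs: positive = 4, negative = 6.
Step 3: Under H0: P(positive) = 0.5, so the number of positives S ~ Bin(10, 0.5).
Step 4: Two-sided exact p-value = sum of Bin(10,0.5) probabilities at or below the observed probability = 0.753906.
Step 5: alpha = 0.1. fail to reject H0.

n_eff = 10, pos = 4, neg = 6, p = 0.753906, fail to reject H0.


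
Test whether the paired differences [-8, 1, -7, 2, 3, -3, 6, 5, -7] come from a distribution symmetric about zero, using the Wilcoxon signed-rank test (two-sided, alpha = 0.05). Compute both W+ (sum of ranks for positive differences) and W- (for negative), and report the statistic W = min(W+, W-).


Step 1: Drop any zero differences (none here) and take |d_i|.
|d| = [8, 1, 7, 2, 3, 3, 6, 5, 7]
Step 2: Midrank |d_i| (ties get averaged ranks).
ranks: |8|->9, |1|->1, |7|->7.5, |2|->2, |3|->3.5, |3|->3.5, |6|->6, |5|->5, |7|->7.5
Step 3: Attach original signs; sum ranks with positive sign and with negative sign.
W+ = 1 + 2 + 3.5 + 6 + 5 = 17.5
W- = 9 + 7.5 + 3.5 + 7.5 = 27.5
(Check: W+ + W- = 45 should equal n(n+1)/2 = 45.)
Step 4: Test statistic W = min(W+, W-) = 17.5.
Step 5: Ties in |d|, so use the tie-corrected normal approximation.
        E[W] = n(n+1)/4 = 9*10/4 = 22.5.
        Tie groups: |d|=3 (t=2), |d|=7 (t=2); sum(t^3 - t) = 12.
        Var[W] = n(n+1)(2n+1)/24 - sum(t^3-t)/48 = 1710/24 - 12/48 = 71.
        z = (W - E[W]) / sqrt(Var[W]) = (17.5 - 22.5) / 8.4261 = -0.5934.
        Two-sided p = 2*Phi(z) = 0.552920.
Step 6: alpha = 0.05. fail to reject H0.

W+ = 17.5, W- = 27.5, W = min = 17.5, p = 0.552920, fail to reject H0.
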